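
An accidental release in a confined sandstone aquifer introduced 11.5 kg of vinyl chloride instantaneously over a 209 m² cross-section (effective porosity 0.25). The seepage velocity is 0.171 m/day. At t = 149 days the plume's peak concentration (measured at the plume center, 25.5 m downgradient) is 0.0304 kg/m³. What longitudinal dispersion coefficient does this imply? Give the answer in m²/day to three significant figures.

0.0280 m²/day

At the plume center C_max = M/(n_e·A·√(4πDt)), so D = M²/(4πt·(n_e·A·C_max)²).
n_e·A·C_max = 0.25 × 209 × 0.0304 = 1.588 kg/m.
D = 11.5²/(4π × 149 × 1.588²) = 0.0280 m²/day.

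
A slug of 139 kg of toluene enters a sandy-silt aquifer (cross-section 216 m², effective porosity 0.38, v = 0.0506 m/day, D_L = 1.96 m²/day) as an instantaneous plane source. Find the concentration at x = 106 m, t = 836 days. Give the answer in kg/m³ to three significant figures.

For an instantaneous plane source, C(x,t) = M/(n_e·A·√(4πDt)) · exp(−(x−vt)²/(4Dt)), with n_e·A the pore (flow) area.
Plume center vt = 0.0506 × 836 = 42.3016 m, so the well at 106 m is 63.6984 m downgradient of the peak.
√(4πDt) = 143.5 m, giving peak height M/(n_e·A·√(4πDt)) = 139/(0.38 × 216 × 143.5) = 0.01180 kg/m³.
(x−vt)²/(4Dt) = (63.6984)²/(4 × 1.96 × 836) = 0.6191; exp(−0.6191) = 0.5384.
C = 0.01180 × 0.5384 = 0.00635 kg/m³.

0.00635 kg/m³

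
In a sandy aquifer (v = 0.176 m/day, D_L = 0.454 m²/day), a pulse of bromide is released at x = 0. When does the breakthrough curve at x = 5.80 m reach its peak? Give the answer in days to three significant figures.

For the 1D instantaneous-source solution, setting ∂C/∂t = 0 at fixed x gives v²t² + 2Dt − x² = 0, so t = (√(D² + v²x²) − D)/v².
√(D² + v²x²) = √(0.454² + 0.176² × 5.80²) = 1.117; v² = 0.030976.
t = (1.117 − 0.454)/0.030976 = 21.4 days (vs. the pure-advection estimate x/v = 33.0 d).

21.4 days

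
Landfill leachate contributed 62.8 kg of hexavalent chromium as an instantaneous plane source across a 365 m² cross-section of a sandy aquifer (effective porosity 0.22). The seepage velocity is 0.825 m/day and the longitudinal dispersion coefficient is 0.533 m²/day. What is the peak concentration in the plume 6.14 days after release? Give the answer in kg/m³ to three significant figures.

0.122 kg/m³

The peak of an instantaneous 1D plume sits at x = vt; there the Gaussian factor is 1 and C_max = M/(n_e·A·√(4πDt)), where n_e·A is the pore area the mass is dissolved in.
√(4πDt) = √(4π × 0.533 × 6.14) = 6.413 m, so C_max = 62.8/(0.22 × 365 × 6.413) = 0.122 kg/m³.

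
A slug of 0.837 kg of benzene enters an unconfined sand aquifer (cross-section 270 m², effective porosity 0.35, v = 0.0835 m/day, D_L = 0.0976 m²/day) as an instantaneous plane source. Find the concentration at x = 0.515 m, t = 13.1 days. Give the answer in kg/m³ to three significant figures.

0.00207 kg/m³

For an instantaneous plane source, C(x,t) = M/(n_e·A·√(4πDt)) · exp(−(x−vt)²/(4Dt)), with n_e·A the pore (flow) area.
Plume center vt = 0.0835 × 13.1 = 1.09385 m, so the well at 0.515 m is 0.57885 m upgradient of the peak.
√(4πDt) = 4.008 m, giving peak height M/(n_e·A·√(4πDt)) = 0.837/(0.35 × 270 × 4.008) = 0.002210 kg/m³.
(x−vt)²/(4Dt) = (-0.57885)²/(4 × 0.0976 × 13.1) = 0.06552; exp(−0.06552) = 0.9366.
C = 0.002210 × 0.9366 = 0.00207 kg/m³.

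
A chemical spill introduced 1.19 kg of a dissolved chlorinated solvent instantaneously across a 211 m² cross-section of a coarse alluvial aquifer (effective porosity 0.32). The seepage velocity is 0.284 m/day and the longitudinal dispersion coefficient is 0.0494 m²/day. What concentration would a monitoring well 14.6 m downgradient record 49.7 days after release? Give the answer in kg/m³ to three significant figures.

For an instantaneous plane source, C(x,t) = M/(n_e·A·√(4πDt)) · exp(−(x−vt)²/(4Dt)), with n_e·A the pore (flow) area.
Plume center vt = 0.284 × 49.7 = 14.1148 m, so the well at 14.6 m is 0.4852 m downgradient of the peak.
√(4πDt) = 5.555 m, giving peak height M/(n_e·A·√(4πDt)) = 1.19/(0.32 × 211 × 5.555) = 0.003173 kg/m³.
(x−vt)²/(4Dt) = (0.4852)²/(4 × 0.0494 × 49.7) = 0.02397; exp(−0.02397) = 0.9763.
C = 0.003173 × 0.9763 = 0.00310 kg/m³.

0.00310 kg/m³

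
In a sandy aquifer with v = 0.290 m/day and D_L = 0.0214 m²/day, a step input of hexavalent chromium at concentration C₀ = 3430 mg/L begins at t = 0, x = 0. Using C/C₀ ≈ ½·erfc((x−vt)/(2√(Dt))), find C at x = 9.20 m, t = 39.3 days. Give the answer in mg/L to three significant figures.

For a continuous step input, C/C₀ ≈ ½·erfc((x−vt)/(2√(Dt))).
vt = 0.290 × 39.3 = 11.397 m and 2√(Dt) = 2√(0.0214 × 39.3) = 1.834 m.
Argument (x−vt)/(2√(Dt)) = (9.20 − 11.397)/1.834 = -1.198; ½·erfc(-1.198) = 0.9549.
C = 3430 × 0.9549 = 3280 mg/L.

3280 mg/L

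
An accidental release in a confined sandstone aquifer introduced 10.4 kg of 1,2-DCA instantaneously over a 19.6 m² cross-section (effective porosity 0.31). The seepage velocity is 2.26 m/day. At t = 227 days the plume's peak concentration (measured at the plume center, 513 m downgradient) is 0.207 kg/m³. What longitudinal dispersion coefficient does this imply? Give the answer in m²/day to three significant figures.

At the plume center C_max = M/(n_e·A·√(4πDt)), so D = M²/(4πt·(n_e·A·C_max)²).
n_e·A·C_max = 0.31 × 19.6 × 0.207 = 1.258 kg/m.
D = 10.4²/(4π × 227 × 1.258²) = 0.0240 m²/day.

0.0240 m²/day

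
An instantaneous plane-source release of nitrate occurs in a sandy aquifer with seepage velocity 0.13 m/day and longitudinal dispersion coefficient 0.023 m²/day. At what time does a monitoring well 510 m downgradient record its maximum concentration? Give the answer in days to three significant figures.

3920 days

For the 1D instantaneous-source solution, setting ∂C/∂t = 0 at fixed x gives v²t² + 2Dt − x² = 0, so t = (√(D² + v²x²) − D)/v².
√(D² + v²x²) = √(0.023² + 0.13² × 510²) = 66.30; v² = 0.0169.
t = (66.30 − 0.023)/0.0169 = 3920 days (vs. the pure-advection estimate x/v = 3920 d).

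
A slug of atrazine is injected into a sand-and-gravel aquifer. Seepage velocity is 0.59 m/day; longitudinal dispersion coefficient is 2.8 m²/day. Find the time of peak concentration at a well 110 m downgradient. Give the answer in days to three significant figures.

For the 1D instantaneous-source solution, setting ∂C/∂t = 0 at fixed x gives v²t² + 2Dt − x² = 0, so t = (√(D² + v²x²) − D)/v².
√(D² + v²x²) = √(2.8² + 0.59² × 110²) = 64.96; v² = 0.3481.
t = (64.96 − 2.8)/0.3481 = 179 days (vs. the pure-advection estimate x/v = 186 d).

179 days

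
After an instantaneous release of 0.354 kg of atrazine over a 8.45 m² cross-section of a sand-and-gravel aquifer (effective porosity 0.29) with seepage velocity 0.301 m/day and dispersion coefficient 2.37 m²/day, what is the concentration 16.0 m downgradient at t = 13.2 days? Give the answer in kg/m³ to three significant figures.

0.00229 kg/m³

For an instantaneous plane source, C(x,t) = M/(n_e·A·√(4πDt)) · exp(−(x−vt)²/(4Dt)), with n_e·A the pore (flow) area.
Plume center vt = 0.301 × 13.2 = 3.9732 m, so the well at 16.0 m is 12.0268 m downgradient of the peak.
√(4πDt) = 19.83 m, giving peak height M/(n_e·A·√(4πDt)) = 0.354/(0.29 × 8.45 × 19.83) = 0.007285 kg/m³.
(x−vt)²/(4Dt) = (12.0268)²/(4 × 2.37 × 13.2) = 1.156; exp(−1.156) = 0.3147.
C = 0.007285 × 0.3147 = 0.00229 kg/m³.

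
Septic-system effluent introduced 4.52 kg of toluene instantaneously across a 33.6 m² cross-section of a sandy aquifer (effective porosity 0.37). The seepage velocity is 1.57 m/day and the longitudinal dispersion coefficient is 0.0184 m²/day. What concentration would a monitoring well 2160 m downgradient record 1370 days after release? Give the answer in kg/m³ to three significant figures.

For an instantaneous plane source, C(x,t) = M/(n_e·A·√(4πDt)) · exp(−(x−vt)²/(4Dt)), with n_e·A the pore (flow) area.
Plume center vt = 1.57 × 1370 = 2150.9 m, so the well at 2160 m is 9.1 m downgradient of the peak.
√(4πDt) = 17.80 m, giving peak height M/(n_e·A·√(4πDt)) = 4.52/(0.37 × 33.6 × 17.80) = 0.02043 kg/m³.
(x−vt)²/(4Dt) = (9.1)²/(4 × 0.0184 × 1370) = 0.8213; exp(−0.8213) = 0.4399.
C = 0.02043 × 0.4399 = 0.00899 kg/m³.

0.00899 kg/m³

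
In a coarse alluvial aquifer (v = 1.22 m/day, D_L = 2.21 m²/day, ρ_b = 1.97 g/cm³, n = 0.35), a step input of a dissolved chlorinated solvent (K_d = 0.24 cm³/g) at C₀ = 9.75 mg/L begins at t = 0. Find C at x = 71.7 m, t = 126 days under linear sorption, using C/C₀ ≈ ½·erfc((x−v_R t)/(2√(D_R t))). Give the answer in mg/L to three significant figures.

3.32 mg/L

Retardation factor R = 1 + ρ_b·K_d/n = 1 + 1.97 × 0.24/0.35 = 2.351.
Sorption retards both mechanisms: v_R = v/R = 0.5189 m/day, D_R = D/R = 0.9400 m²/day.
v_R·t = 0.5189 × 126 = 65.3814 m; 2√(D_R t) = 21.77 m; argument = (71.7 − 65.3814)/21.77 = 0.2902.
C = C₀ × ½·erfc(0.2902) = 9.75 × 0.3408 = 3.32 mg/L.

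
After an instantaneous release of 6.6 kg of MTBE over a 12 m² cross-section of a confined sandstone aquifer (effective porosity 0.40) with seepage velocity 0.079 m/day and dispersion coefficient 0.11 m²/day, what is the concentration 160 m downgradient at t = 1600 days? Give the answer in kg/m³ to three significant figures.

0.00588 kg/m³

For an instantaneous plane source, C(x,t) = M/(n_e·A·√(4πDt)) · exp(−(x−vt)²/(4Dt)), with n_e·A the pore (flow) area.
Plume center vt = 0.079 × 1600 = 126.4 m, so the well at 160 m is 33.6 m downgradient of the peak.
√(4πDt) = 47.03 m, giving peak height M/(n_e·A·√(4πDt)) = 6.6/(0.40 × 12 × 47.03) = 0.02924 kg/m³.
(x−vt)²/(4Dt) = (33.6)²/(4 × 0.11 × 1600) = 1.604; exp(−1.604) = 0.2011.
C = 0.02924 × 0.2011 = 0.00588 kg/m³.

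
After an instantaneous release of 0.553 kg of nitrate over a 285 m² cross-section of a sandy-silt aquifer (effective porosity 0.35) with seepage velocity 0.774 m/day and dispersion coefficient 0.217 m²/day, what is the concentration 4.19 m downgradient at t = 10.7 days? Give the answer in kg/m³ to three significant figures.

0.000169 kg/m³

For an instantaneous plane source, C(x,t) = M/(n_e·A·√(4πDt)) · exp(−(x−vt)²/(4Dt)), with n_e·A the pore (flow) area.
Plume center vt = 0.774 × 10.7 = 8.2818 m, so the well at 4.19 m is 4.0918 m upgradient of the peak.
√(4πDt) = 5.402 m, giving peak height M/(n_e·A·√(4πDt)) = 0.553/(0.35 × 285 × 5.402) = 0.001026 kg/m³.
(x−vt)²/(4Dt) = (-4.0918)²/(4 × 0.217 × 10.7) = 1.803; exp(−1.803) = 0.1648.
C = 0.001026 × 0.1648 = 0.000169 kg/m³.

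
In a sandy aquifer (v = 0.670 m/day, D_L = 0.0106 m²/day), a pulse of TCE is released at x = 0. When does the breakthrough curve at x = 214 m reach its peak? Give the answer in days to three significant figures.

For the 1D instantaneous-source solution, setting ∂C/∂t = 0 at fixed x gives v²t² + 2Dt − x² = 0, so t = (√(D² + v²x²) − D)/v².
√(D² + v²x²) = √(0.0106² + 0.670² × 214²) = 143.4; v² = 0.4489.
t = (143.4 − 0.0106)/0.4489 = 319 days (vs. the pure-advection estimate x/v = 319 d).

319 days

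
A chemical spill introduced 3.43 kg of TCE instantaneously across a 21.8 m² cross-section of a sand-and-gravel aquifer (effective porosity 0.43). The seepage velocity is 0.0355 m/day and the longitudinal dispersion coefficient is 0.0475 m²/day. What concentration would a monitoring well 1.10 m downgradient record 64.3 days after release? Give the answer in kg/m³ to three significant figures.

0.0527 kg/m³

For an instantaneous plane source, C(x,t) = M/(n_e·A·√(4πDt)) · exp(−(x−vt)²/(4Dt)), with n_e·A the pore (flow) area.
Plume center vt = 0.0355 × 64.3 = 2.28265 m, so the well at 1.10 m is 1.18265 m upgradient of the peak.
√(4πDt) = 6.195 m, giving peak height M/(n_e·A·√(4πDt)) = 3.43/(0.43 × 21.8 × 6.195) = 0.05906 kg/m³.
(x−vt)²/(4Dt) = (-1.18265)²/(4 × 0.0475 × 64.3) = 0.1145; exp(−0.1145) = 0.8918.
C = 0.05906 × 0.8918 = 0.0527 kg/m³.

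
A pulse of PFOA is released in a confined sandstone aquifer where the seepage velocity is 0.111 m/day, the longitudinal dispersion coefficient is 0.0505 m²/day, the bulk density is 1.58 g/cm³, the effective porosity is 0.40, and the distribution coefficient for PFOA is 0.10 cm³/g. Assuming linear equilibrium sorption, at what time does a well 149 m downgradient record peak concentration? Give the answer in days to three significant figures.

Retardation factor R = 1 + ρ_b·K_d/n = 1 + 1.58 × 0.10/0.40 = 1.395.
Sorption retards both mechanisms: v_R = v/R = 0.07957 m/day, D_R = D/R = 0.03620 m²/day.
Peak time from v_R²t² + 2D_R t − x² = 0: t = (√(D_R² + v_R²x²) − D_R)/v_R².
√(D_R² + v_R²x²) = √(0.03620² + 0.07957² × 149²) = 11.86; v_R² = 0.006331.
t = (11.86 − 0.03620)/0.006331 = 1870 days.

1870 days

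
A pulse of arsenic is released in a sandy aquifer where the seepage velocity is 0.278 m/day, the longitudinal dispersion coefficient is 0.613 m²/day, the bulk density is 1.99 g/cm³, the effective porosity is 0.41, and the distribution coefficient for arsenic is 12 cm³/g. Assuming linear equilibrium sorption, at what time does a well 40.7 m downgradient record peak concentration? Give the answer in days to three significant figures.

8220 days

Retardation factor R = 1 + ρ_b·K_d/n = 1 + 1.99 × 12/0.41 = 59.24.
Sorption retards both mechanisms: v_R = v/R = 0.004693 m/day, D_R = D/R = 0.01035 m²/day.
Peak time from v_R²t² + 2D_R t − x² = 0: t = (√(D_R² + v_R²x²) − D_R)/v_R².
√(D_R² + v_R²x²) = √(0.01035² + 0.004693² × 40.7²) = 0.1913; v_R² = 2.202e-05.
t = (0.1913 − 0.01035)/2.202e-05 = 8220 days.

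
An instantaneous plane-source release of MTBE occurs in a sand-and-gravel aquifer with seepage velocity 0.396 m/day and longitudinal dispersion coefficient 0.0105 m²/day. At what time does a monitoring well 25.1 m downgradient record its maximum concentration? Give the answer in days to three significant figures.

63.3 days

For the 1D instantaneous-source solution, setting ∂C/∂t = 0 at fixed x gives v²t² + 2Dt − x² = 0, so t = (√(D² + v²x²) − D)/v².
√(D² + v²x²) = √(0.0105² + 0.396² × 25.1²) = 9.940; v² = 0.156816.
t = (9.940 − 0.0105)/0.156816 = 63.3 days (vs. the pure-advection estimate x/v = 63.4 d).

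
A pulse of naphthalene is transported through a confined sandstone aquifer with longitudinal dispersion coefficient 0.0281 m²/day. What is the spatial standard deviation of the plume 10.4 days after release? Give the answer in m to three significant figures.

0.765 m

Dispersive spreading gives a Gaussian with σ² = 2Dt; advection only shifts the center.
σ = √(2 × 0.0281 × 10.4) = 0.765 m.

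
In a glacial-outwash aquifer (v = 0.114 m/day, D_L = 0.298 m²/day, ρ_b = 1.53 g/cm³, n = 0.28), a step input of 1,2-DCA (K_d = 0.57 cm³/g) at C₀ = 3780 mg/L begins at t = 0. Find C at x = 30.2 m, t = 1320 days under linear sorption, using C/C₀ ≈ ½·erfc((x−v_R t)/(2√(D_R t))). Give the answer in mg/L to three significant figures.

Retardation factor R = 1 + ρ_b·K_d/n = 1 + 1.53 × 0.57/0.28 = 4.115.
Sorption retards both mechanisms: v_R = v/R = 0.02770 m/day, D_R = D/R = 0.07242 m²/day.
v_R·t = 0.02770 × 1320 = 36.564 m; 2√(D_R t) = 19.55 m; argument = (30.2 − 36.564)/19.55 = -0.3255.
C = C₀ × ½·erfc(-0.3255) = 3780 × 0.6774 = 2560 mg/L.

2560 mg/L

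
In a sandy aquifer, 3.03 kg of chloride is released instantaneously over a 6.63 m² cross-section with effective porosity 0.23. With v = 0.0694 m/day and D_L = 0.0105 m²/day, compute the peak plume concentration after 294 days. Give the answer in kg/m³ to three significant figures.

The peak of an instantaneous 1D plume sits at x = vt; there the Gaussian factor is 1 and C_max = M/(n_e·A·√(4πDt)), where n_e·A is the pore area the mass is dissolved in.
√(4πDt) = √(4π × 0.0105 × 294) = 6.228 m, so C_max = 3.03/(0.23 × 6.63 × 6.228) = 0.319 kg/m³.

0.319 kg/m³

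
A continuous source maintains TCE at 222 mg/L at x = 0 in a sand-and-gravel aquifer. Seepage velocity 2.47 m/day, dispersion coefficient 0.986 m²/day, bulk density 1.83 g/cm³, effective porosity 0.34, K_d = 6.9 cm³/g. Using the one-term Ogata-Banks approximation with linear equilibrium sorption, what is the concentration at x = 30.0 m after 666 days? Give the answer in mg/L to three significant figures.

219 mg/L

Retardation factor R = 1 + ρ_b·K_d/n = 1 + 1.83 × 6.9/0.34 = 38.14.
Sorption retards both mechanisms: v_R = v/R = 0.06476 m/day, D_R = D/R = 0.02585 m²/day.
v_R·t = 0.06476 × 666 = 43.13016 m; 2√(D_R t) = 8.298 m; argument = (30.0 − 43.13016)/8.298 = -1.582.
C = C₀ × ½·erfc(-1.582) = 222 × 0.9874 = 219 mg/L.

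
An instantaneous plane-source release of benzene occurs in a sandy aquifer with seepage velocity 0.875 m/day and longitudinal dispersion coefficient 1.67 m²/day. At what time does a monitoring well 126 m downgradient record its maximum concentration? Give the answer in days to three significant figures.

142 days

For the 1D instantaneous-source solution, setting ∂C/∂t = 0 at fixed x gives v²t² + 2Dt − x² = 0, so t = (√(D² + v²x²) − D)/v².
√(D² + v²x²) = √(1.67² + 0.875² × 126²) = 110.3; v² = 0.765625.
t = (110.3 − 1.67)/0.765625 = 142 days (vs. the pure-advection estimate x/v = 144 d).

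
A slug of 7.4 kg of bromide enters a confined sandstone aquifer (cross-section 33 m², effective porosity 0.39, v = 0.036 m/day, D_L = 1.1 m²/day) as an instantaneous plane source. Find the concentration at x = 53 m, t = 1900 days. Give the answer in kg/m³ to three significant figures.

0.00345 kg/m³

For an instantaneous plane source, C(x,t) = M/(n_e·A·√(4πDt)) · exp(−(x−vt)²/(4Dt)), with n_e·A the pore (flow) area.
Plume center vt = 0.036 × 1900 = 68.4 m, so the well at 53 m is 15.4 m upgradient of the peak.
√(4πDt) = 162.1 m, giving peak height M/(n_e·A·√(4πDt)) = 7.4/(0.39 × 33 × 162.1) = 0.003547 kg/m³.
(x−vt)²/(4Dt) = (-15.4)²/(4 × 1.1 × 1900) = 0.02837; exp(−0.02837) = 0.9720.
C = 0.003547 × 0.9720 = 0.00345 kg/m³.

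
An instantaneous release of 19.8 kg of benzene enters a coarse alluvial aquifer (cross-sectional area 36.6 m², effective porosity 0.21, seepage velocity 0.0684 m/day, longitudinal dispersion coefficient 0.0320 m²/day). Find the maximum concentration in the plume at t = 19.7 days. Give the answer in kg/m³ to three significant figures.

The peak of an instantaneous 1D plume sits at x = vt; there the Gaussian factor is 1 and C_max = M/(n_e·A·√(4πDt)), where n_e·A is the pore area the mass is dissolved in.
√(4πDt) = √(4π × 0.0320 × 19.7) = 2.815 m, so C_max = 19.8/(0.21 × 36.6 × 2.815) = 0.915 kg/m³.

0.915 kg/m³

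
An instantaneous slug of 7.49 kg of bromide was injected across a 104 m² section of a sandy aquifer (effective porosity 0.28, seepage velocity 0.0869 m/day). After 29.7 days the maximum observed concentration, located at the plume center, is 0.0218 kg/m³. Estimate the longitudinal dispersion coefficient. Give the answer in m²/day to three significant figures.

At the plume center C_max = M/(n_e·A·√(4πDt)), so D = M²/(4πt·(n_e·A·C_max)²).
n_e·A·C_max = 0.28 × 104 × 0.0218 = 0.6348 kg/m.
D = 7.49²/(4π × 29.7 × 0.6348²) = 0.373 m²/day.

0.373 m²/day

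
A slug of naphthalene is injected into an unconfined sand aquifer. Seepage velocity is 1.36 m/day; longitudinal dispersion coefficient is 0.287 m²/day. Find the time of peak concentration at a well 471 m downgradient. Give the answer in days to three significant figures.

346 days

For the 1D instantaneous-source solution, setting ∂C/∂t = 0 at fixed x gives v²t² + 2Dt − x² = 0, so t = (√(D² + v²x²) − D)/v².
√(D² + v²x²) = √(0.287² + 1.36² × 471²) = 640.6; v² = 1.8496.
t = (640.6 − 0.287)/1.8496 = 346 days (vs. the pure-advection estimate x/v = 346 d).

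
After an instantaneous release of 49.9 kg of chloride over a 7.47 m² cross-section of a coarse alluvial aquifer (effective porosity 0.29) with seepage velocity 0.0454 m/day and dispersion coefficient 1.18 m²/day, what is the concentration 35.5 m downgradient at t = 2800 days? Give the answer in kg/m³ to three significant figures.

For an instantaneous plane source, C(x,t) = M/(n_e·A·√(4πDt)) · exp(−(x−vt)²/(4Dt)), with n_e·A the pore (flow) area.
Plume center vt = 0.0454 × 2800 = 127.12 m, so the well at 35.5 m is 91.62 m upgradient of the peak.
√(4πDt) = 203.8 m, giving peak height M/(n_e·A·√(4πDt)) = 49.9/(0.29 × 7.47 × 203.8) = 0.1130 kg/m³.
(x−vt)²/(4Dt) = (-91.62)²/(4 × 1.18 × 2800) = 0.6352; exp(−0.6352) = 0.5298.
C = 0.1130 × 0.5298 = 0.0599 kg/m³.

0.0599 kg/m³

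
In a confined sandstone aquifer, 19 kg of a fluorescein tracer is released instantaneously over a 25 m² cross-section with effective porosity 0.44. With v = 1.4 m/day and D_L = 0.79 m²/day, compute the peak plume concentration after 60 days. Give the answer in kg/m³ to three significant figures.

0.0708 kg/m³

The peak of an instantaneous 1D plume sits at x = vt; there the Gaussian factor is 1 and C_max = M/(n_e·A·√(4πDt)), where n_e·A is the pore area the mass is dissolved in.
√(4πDt) = √(4π × 0.79 × 60) = 24.41 m, so C_max = 19/(0.44 × 25 × 24.41) = 0.0708 kg/m³.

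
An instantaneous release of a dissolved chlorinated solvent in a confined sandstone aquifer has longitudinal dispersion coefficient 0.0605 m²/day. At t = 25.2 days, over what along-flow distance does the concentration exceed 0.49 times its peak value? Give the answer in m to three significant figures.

The plume is Gaussian with σ = √(2Dt) = √(2 × 0.0605 × 25.2) = 1.746 m.
C/C_peak = exp(−Δx²/(2σ²)) = 0.49 ⇒ Δx = σ·√(−2 ln 0.49) = 1.746 × 1.194 = 2.085 m.
Width = 2Δx = 4.17 m.

4.17 m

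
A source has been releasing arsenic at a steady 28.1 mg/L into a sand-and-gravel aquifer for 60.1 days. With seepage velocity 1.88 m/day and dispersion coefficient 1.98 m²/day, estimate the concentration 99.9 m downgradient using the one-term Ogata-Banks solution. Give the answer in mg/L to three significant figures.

For a continuous step input, C/C₀ ≈ ½·erfc((x−vt)/(2√(Dt))).
vt = 1.88 × 60.1 = 112.988 m and 2√(Dt) = 2√(1.98 × 60.1) = 21.82 m.
Argument (x−vt)/(2√(Dt)) = (99.9 − 112.988)/21.82 = -0.5998; ½·erfc(-0.5998) = 0.8018.
C = 28.1 × 0.8018 = 22.5 mg/L.

22.5 mg/L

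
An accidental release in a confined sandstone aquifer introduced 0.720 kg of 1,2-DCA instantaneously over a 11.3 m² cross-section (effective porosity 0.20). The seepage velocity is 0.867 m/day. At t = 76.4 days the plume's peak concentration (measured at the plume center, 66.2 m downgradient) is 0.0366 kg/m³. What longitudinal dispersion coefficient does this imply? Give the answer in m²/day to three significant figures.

At the plume center C_max = M/(n_e·A·√(4πDt)), so D = M²/(4πt·(n_e·A·C_max)²).
n_e·A·C_max = 0.20 × 11.3 × 0.0366 = 0.08272 kg/m.
D = 0.720²/(4π × 76.4 × 0.08272²) = 0.0789 m²/day.

0.0789 m²/day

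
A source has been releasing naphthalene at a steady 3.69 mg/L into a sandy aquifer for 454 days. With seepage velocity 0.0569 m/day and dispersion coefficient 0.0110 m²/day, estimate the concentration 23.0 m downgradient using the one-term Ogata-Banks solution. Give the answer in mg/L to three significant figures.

For a continuous step input, C/C₀ ≈ ½·erfc((x−vt)/(2√(Dt))).
vt = 0.0569 × 454 = 25.8326 m and 2√(Dt) = 2√(0.0110 × 454) = 4.469 m.
Argument (x−vt)/(2√(Dt)) = (23.0 − 25.8326)/4.469 = -0.6338; ½·erfc(-0.6338) = 0.8150.
C = 3.69 × 0.8150 = 3.01 mg/L.

3.01 mg/L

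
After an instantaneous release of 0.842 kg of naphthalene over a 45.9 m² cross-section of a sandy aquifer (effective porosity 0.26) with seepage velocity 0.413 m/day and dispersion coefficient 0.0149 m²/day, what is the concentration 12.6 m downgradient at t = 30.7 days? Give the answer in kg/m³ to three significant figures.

For an instantaneous plane source, C(x,t) = M/(n_e·A·√(4πDt)) · exp(−(x−vt)²/(4Dt)), with n_e·A the pore (flow) area.
Plume center vt = 0.413 × 30.7 = 12.6791 m, so the well at 12.6 m is 0.0791 m upgradient of the peak.
√(4πDt) = 2.398 m, giving peak height M/(n_e·A·√(4πDt)) = 0.842/(0.26 × 45.9 × 2.398) = 0.02942 kg/m³.
(x−vt)²/(4Dt) = (-0.0791)²/(4 × 0.0149 × 30.7) = 0.003420; exp(−0.003420) = 0.9966.
C = 0.02942 × 0.9966 = 0.0293 kg/m³.

0.0293 kg/m³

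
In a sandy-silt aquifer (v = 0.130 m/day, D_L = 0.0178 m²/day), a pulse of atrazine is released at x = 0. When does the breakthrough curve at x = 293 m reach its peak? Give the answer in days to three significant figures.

For the 1D instantaneous-source solution, setting ∂C/∂t = 0 at fixed x gives v²t² + 2Dt − x² = 0, so t = (√(D² + v²x²) − D)/v².
√(D² + v²x²) = √(0.0178² + 0.130² × 293²) = 38.09; v² = 0.0169.
t = (38.09 − 0.0178)/0.0169 = 2250 days (vs. the pure-advection estimate x/v = 2250 d).

2250 days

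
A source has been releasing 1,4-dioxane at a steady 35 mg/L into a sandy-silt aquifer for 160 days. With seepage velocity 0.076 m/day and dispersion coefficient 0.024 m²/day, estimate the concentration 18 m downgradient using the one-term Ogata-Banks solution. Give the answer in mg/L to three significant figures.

For a continuous step input, C/C₀ ≈ ½·erfc((x−vt)/(2√(Dt))).
vt = 0.076 × 160 = 12.16 m and 2√(Dt) = 2√(0.024 × 160) = 3.919 m.
Argument (x−vt)/(2√(Dt)) = (18 − 12.16)/3.919 = 1.490; ½·erfc(1.490) = 0.01755.
C = 35 × 0.01755 = 0.614 mg/L.

0.614 mg/L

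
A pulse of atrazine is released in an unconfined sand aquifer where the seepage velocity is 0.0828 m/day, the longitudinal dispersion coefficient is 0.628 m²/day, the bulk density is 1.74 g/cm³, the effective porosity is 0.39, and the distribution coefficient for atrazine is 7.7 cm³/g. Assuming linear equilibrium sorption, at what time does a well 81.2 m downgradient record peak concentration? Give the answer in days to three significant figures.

Retardation factor R = 1 + ρ_b·K_d/n = 1 + 1.74 × 7.7/0.39 = 35.35.
Sorption retards both mechanisms: v_R = v/R = 0.002342 m/day, D_R = D/R = 0.01777 m²/day.
Peak time from v_R²t² + 2D_R t − x² = 0: t = (√(D_R² + v_R²x²) − D_R)/v_R².
√(D_R² + v_R²x²) = √(0.01777² + 0.002342² × 81.2²) = 0.1910; v_R² = 5.485e-06.
t = (0.1910 − 0.01777)/5.485e-06 = 31600 days.

31600 days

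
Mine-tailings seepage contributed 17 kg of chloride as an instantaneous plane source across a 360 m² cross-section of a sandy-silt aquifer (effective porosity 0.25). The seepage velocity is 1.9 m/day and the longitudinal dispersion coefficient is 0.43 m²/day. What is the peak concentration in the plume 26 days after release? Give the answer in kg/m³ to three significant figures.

The peak of an instantaneous 1D plume sits at x = vt; there the Gaussian factor is 1 and C_max = M/(n_e·A·√(4πDt)), where n_e·A is the pore area the mass is dissolved in.
√(4πDt) = √(4π × 0.43 × 26) = 11.85 m, so C_max = 17/(0.25 × 360 × 11.85) = 0.0159 kg/m³.

0.0159 kg/m³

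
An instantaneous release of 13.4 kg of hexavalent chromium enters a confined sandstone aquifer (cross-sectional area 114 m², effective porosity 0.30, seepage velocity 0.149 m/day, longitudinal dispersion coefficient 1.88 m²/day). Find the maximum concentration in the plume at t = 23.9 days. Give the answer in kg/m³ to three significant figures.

0.0165 kg/m³

The peak of an instantaneous 1D plume sits at x = vt; there the Gaussian factor is 1 and C_max = M/(n_e·A·√(4πDt)), where n_e·A is the pore area the mass is dissolved in.
√(4πDt) = √(4π × 1.88 × 23.9) = 23.76 m, so C_max = 13.4/(0.30 × 114 × 23.76) = 0.0165 kg/m³.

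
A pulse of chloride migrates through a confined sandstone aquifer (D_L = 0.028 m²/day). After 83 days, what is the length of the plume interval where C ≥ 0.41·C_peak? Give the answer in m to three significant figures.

5.76 m

The plume is Gaussian with σ = √(2Dt) = √(2 × 0.028 × 83) = 2.156 m.
C/C_peak = exp(−Δx²/(2σ²)) = 0.41 ⇒ Δx = σ·√(−2 ln 0.41) = 2.156 × 1.335 = 2.878 m.
Width = 2Δx = 5.76 m.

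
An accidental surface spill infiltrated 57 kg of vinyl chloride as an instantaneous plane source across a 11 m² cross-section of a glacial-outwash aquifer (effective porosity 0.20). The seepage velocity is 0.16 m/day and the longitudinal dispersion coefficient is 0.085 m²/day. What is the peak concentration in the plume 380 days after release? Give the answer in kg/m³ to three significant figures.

1.29 kg/m³

The peak of an instantaneous 1D plume sits at x = vt; there the Gaussian factor is 1 and C_max = M/(n_e·A·√(4πDt)), where n_e·A is the pore area the mass is dissolved in.
√(4πDt) = √(4π × 0.085 × 380) = 20.15 m, so C_max = 57/(0.20 × 11 × 20.15) = 1.29 kg/m³.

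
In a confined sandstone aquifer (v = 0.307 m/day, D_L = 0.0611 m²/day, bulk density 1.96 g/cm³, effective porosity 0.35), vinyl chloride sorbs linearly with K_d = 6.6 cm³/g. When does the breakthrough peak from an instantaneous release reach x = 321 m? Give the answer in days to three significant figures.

39700 days

Retardation factor R = 1 + ρ_b·K_d/n = 1 + 1.96 × 6.6/0.35 = 37.96.
Sorption retards both mechanisms: v_R = v/R = 0.008087 m/day, D_R = D/R = 0.001610 m²/day.
Peak time from v_R²t² + 2D_R t − x² = 0: t = (√(D_R² + v_R²x²) − D_R)/v_R².
√(D_R² + v_R²x²) = √(0.001610² + 0.008087² × 321²) = 2.596; v_R² = 6.540e-05.
t = (2.596 − 0.001610)/6.540e-05 = 39700 days.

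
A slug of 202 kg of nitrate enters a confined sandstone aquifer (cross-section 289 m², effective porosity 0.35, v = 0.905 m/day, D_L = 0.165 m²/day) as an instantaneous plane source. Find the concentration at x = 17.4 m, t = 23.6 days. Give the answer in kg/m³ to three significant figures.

For an instantaneous plane source, C(x,t) = M/(n_e·A·√(4πDt)) · exp(−(x−vt)²/(4Dt)), with n_e·A the pore (flow) area.
Plume center vt = 0.905 × 23.6 = 21.358 m, so the well at 17.4 m is 3.958 m upgradient of the peak.
√(4πDt) = 6.995 m, giving peak height M/(n_e·A·√(4πDt)) = 202/(0.35 × 289 × 6.995) = 0.2855 kg/m³.
(x−vt)²/(4Dt) = (-3.958)²/(4 × 0.165 × 23.6) = 1.006; exp(−1.006) = 0.3657.
C = 0.2855 × 0.3657 = 0.104 kg/m³.

0.104 kg/m³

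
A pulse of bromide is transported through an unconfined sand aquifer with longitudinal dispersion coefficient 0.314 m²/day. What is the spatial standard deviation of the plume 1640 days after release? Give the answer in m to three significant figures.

Dispersive spreading gives a Gaussian with σ² = 2Dt; advection only shifts the center.
σ = √(2 × 0.314 × 1640) = 32.1 m.

32.1 m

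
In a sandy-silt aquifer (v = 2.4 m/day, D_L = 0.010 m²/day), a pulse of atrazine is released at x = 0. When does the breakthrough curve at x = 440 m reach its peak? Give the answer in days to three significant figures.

For the 1D instantaneous-source solution, setting ∂C/∂t = 0 at fixed x gives v²t² + 2Dt − x² = 0, so t = (√(D² + v²x²) − D)/v².
√(D² + v²x²) = √(0.010² + 2.4² × 440²) = 1056; v² = 5.76.
t = (1056 − 0.010)/5.76 = 183 days (vs. the pure-advection estimate x/v = 183 d).

183 days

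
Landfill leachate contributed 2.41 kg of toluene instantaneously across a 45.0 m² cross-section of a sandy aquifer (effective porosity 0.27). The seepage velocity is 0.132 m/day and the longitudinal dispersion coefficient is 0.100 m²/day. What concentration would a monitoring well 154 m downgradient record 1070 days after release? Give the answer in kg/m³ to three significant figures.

For an instantaneous plane source, C(x,t) = M/(n_e·A·√(4πDt)) · exp(−(x−vt)²/(4Dt)), with n_e·A the pore (flow) area.
Plume center vt = 0.132 × 1070 = 141.24 m, so the well at 154 m is 12.76 m downgradient of the peak.
√(4πDt) = 36.67 m, giving peak height M/(n_e·A·√(4πDt)) = 2.41/(0.27 × 45.0 × 36.67) = 0.005409 kg/m³.
(x−vt)²/(4Dt) = (12.76)²/(4 × 0.100 × 1070) = 0.3804; exp(−0.3804) = 0.6836.
C = 0.005409 × 0.6836 = 0.00370 kg/m³.

0.00370 kg/m³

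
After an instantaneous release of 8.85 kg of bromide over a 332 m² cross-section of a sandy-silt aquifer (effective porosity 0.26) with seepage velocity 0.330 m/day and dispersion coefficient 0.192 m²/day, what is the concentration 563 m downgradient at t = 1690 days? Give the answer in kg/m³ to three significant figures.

0.00157 kg/m³

For an instantaneous plane source, C(x,t) = M/(n_e·A·√(4πDt)) · exp(−(x−vt)²/(4Dt)), with n_e·A the pore (flow) area.
Plume center vt = 0.330 × 1690 = 557.7 m, so the well at 563 m is 5.3 m downgradient of the peak.
√(4πDt) = 63.86 m, giving peak height M/(n_e·A·√(4πDt)) = 8.85/(0.26 × 332 × 63.86) = 0.001605 kg/m³.
(x−vt)²/(4Dt) = (5.3)²/(4 × 0.192 × 1690) = 0.02164; exp(−0.02164) = 0.9786.
C = 0.001605 × 0.9786 = 0.00157 kg/m³.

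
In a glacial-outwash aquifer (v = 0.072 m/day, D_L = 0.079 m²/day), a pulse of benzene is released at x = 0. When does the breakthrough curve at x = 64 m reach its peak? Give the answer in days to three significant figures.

874 days

For the 1D instantaneous-source solution, setting ∂C/∂t = 0 at fixed x gives v²t² + 2Dt − x² = 0, so t = (√(D² + v²x²) − D)/v².
√(D² + v²x²) = √(0.079² + 0.072² × 64²) = 4.609; v² = 0.005184.
t = (4.609 − 0.079)/0.005184 = 874 days (vs. the pure-advection estimate x/v = 889 d).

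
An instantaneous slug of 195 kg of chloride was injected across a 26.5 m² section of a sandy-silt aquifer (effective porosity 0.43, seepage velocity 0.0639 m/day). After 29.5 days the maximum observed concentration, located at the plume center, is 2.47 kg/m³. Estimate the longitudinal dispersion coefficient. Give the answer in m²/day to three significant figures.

At the plume center C_max = M/(n_e·A·√(4πDt)), so D = M²/(4πt·(n_e·A·C_max)²).
n_e·A·C_max = 0.43 × 26.5 × 2.47 = 28.15 kg/m.
D = 195²/(4π × 29.5 × 28.15²) = 0.129 m²/day.

0.129 m²/day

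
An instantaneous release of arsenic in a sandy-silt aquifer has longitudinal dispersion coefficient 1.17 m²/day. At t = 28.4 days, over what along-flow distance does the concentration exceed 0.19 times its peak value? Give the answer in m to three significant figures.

29.7 m

The plume is Gaussian with σ = √(2Dt) = √(2 × 1.17 × 28.4) = 8.152 m.
C/C_peak = exp(−Δx²/(2σ²)) = 0.19 ⇒ Δx = σ·√(−2 ln 0.19) = 8.152 × 1.822 = 14.85 m.
Width = 2Δx = 29.7 m.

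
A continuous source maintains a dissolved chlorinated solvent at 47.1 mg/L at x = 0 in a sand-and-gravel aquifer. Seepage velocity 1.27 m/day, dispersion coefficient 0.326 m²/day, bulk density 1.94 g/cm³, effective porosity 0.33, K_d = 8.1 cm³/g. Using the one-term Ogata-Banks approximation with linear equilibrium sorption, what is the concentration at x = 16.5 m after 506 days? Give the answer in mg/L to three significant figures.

Retardation factor R = 1 + ρ_b·K_d/n = 1 + 1.94 × 8.1/0.33 = 48.62.
Sorption retards both mechanisms: v_R = v/R = 0.02612 m/day, D_R = D/R = 0.006705 m²/day.
v_R·t = 0.02612 × 506 = 13.21672 m; 2√(D_R t) = 3.684 m; argument = (16.5 − 13.21672)/3.684 = 0.8912.
C = C₀ × ½·erfc(0.8912) = 47.1 × 0.1038 = 4.89 mg/L.

4.89 mg/L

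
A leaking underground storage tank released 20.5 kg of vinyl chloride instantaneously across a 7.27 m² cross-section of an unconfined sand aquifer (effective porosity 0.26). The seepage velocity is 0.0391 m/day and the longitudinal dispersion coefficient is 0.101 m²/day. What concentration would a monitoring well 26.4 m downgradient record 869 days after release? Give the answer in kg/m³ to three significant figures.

For an instantaneous plane source, C(x,t) = M/(n_e·A·√(4πDt)) · exp(−(x−vt)²/(4Dt)), with n_e·A the pore (flow) area.
Plume center vt = 0.0391 × 869 = 33.9779 m, so the well at 26.4 m is 7.5779 m upgradient of the peak.
√(4πDt) = 33.21 m, giving peak height M/(n_e·A·√(4πDt)) = 20.5/(0.26 × 7.27 × 33.21) = 0.3266 kg/m³.
(x−vt)²/(4Dt) = (-7.5779)²/(4 × 0.101 × 869) = 0.1636; exp(−0.1636) = 0.8491.
C = 0.3266 × 0.8491 = 0.277 kg/m³.

0.277 kg/m³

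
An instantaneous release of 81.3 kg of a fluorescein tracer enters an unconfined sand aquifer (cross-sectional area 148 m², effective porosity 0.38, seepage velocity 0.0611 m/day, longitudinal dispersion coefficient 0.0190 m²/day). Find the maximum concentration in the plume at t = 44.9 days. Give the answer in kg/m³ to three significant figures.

0.442 kg/m³

The peak of an instantaneous 1D plume sits at x = vt; there the Gaussian factor is 1 and C_max = M/(n_e·A·√(4πDt)), where n_e·A is the pore area the mass is dissolved in.
√(4πDt) = √(4π × 0.0190 × 44.9) = 3.274 m, so C_max = 81.3/(0.38 × 148 × 3.274) = 0.442 kg/m³.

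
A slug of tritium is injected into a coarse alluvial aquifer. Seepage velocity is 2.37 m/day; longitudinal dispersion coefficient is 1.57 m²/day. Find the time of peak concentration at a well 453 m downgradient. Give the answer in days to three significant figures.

For the 1D instantaneous-source solution, setting ∂C/∂t = 0 at fixed x gives v²t² + 2Dt − x² = 0, so t = (√(D² + v²x²) − D)/v².
√(D² + v²x²) = √(1.57² + 2.37² × 453²) = 1074; v² = 5.6169.
t = (1074 − 1.57)/5.6169 = 191 days (vs. the pure-advection estimate x/v = 191 d).

191 days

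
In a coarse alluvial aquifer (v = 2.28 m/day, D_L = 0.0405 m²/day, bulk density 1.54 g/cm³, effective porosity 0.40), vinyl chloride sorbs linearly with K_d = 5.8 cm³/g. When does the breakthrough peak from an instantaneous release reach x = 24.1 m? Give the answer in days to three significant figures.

Retardation factor R = 1 + ρ_b·K_d/n = 1 + 1.54 × 5.8/0.40 = 23.33.
Sorption retards both mechanisms: v_R = v/R = 0.09773 m/day, D_R = D/R = 0.001736 m²/day.
Peak time from v_R²t² + 2D_R t − x² = 0: t = (√(D_R² + v_R²x²) − D_R)/v_R².
√(D_R² + v_R²x²) = √(0.001736² + 0.09773² × 24.1²) = 2.355; v_R² = 0.009551.
t = (2.355 − 0.001736)/0.009551 = 246 days.

246 days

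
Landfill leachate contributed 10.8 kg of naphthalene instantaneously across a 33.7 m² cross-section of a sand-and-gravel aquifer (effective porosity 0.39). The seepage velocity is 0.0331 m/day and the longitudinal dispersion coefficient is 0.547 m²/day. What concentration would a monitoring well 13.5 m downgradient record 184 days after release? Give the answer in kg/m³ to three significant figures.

For an instantaneous plane source, C(x,t) = M/(n_e·A·√(4πDt)) · exp(−(x−vt)²/(4Dt)), with n_e·A the pore (flow) area.
Plume center vt = 0.0331 × 184 = 6.0904 m, so the well at 13.5 m is 7.4096 m downgradient of the peak.
√(4πDt) = 35.56 m, giving peak height M/(n_e·A·√(4πDt)) = 10.8/(0.39 × 33.7 × 35.56) = 0.02311 kg/m³.
(x−vt)²/(4Dt) = (7.4096)²/(4 × 0.547 × 184) = 0.1364; exp(−0.1364) = 0.8725.
C = 0.02311 × 0.8725 = 0.0202 kg/m³.

0.0202 kg/m³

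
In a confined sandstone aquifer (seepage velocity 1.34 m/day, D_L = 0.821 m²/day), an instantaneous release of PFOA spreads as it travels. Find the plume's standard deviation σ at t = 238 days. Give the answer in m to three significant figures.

Dispersive spreading gives a Gaussian with σ² = 2Dt; advection only shifts the center.
σ = √(2 × 0.821 × 238) = 19.8 m.

19.8 m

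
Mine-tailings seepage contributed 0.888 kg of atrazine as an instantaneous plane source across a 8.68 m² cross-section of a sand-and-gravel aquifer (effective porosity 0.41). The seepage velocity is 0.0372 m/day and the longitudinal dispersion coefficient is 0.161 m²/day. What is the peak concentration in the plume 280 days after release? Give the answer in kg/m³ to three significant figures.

0.0105 kg/m³

The peak of an instantaneous 1D plume sits at x = vt; there the Gaussian factor is 1 and C_max = M/(n_e·A·√(4πDt)), where n_e·A is the pore area the mass is dissolved in.
√(4πDt) = √(4π × 0.161 × 280) = 23.80 m, so C_max = 0.888/(0.41 × 8.68 × 23.80) = 0.0105 kg/m³.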